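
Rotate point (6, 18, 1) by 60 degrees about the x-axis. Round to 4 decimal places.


x' = 6
y' = 18*cos(60) - 1*sin(60) = 8.134
z' = 18*sin(60) + 1*cos(60) = 16.0885

(6, 8.134, 16.0885)


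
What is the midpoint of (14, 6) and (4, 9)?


Midpoint = ((14+4)/2, (6+9)/2) = (9, 7.5)

(9, 7.5)


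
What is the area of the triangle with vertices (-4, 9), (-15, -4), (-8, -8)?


Area = |x1(y2-y3) + x2(y3-y1) + x3(y1-y2)| / 2
= |-4*(-4--8) + -15*(-8-9) + -8*(9--4)| / 2
= 67.5

67.5


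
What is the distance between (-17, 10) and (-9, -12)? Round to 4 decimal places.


d = sqrt((-9--17)^2 + (-12-10)^2) = 23.4094

23.4094


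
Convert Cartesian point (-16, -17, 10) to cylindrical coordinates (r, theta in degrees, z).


r = sqrt((-16)^2 + (-17)^2) = 23.3452
theta = atan2(-17, -16) = 226.7357 deg
z = 10

r = 23.3452, theta = 226.7357 deg, z = 10


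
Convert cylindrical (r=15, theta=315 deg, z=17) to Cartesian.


x = 15 * cos(315) = 10.6066
y = 15 * sin(315) = -10.6066
z = 17

(10.6066, -10.6066, 17)


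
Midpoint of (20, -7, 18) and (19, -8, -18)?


Midpoint = ((20+19)/2, (-7+-8)/2, (18+-18)/2) = (19.5, -7.5, 0)

(19.5, -7.5, 0)


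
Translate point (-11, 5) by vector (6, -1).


Translation: (x+dx, y+dy) = (-11+6, 5+-1) = (-5, 4)

(-5, 4)


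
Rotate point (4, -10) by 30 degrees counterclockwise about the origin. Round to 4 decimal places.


x' = 4*cos(30) - -10*sin(30) = 8.4641
y' = 4*sin(30) + -10*cos(30) = -6.6603

(8.4641, -6.6603)


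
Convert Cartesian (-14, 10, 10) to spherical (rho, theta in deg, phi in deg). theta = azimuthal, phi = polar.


rho = sqrt((-14)^2 + 10^2 + 10^2) = 19.8997
theta = atan2(10, -14) = 144.4623 deg
phi = acos(10/19.8997) = 59.8332 deg

rho = 19.8997, theta = 144.4623 deg, phi = 59.8332 deg


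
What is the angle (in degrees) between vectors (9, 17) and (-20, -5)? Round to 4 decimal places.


dot = 9*-20 + 17*-5 = -265
|u| = 19.2354, |v| = 20.6155
cos(angle) = -0.6683
angle = 131.9335 degrees

131.9335 degrees


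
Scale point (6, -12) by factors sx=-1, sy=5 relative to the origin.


Scaling: (x*sx, y*sy) = (6*-1, -12*5) = (-6, -60)

(-6, -60)


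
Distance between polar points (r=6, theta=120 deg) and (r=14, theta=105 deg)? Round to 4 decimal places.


d = sqrt(r1^2 + r2^2 - 2*r1*r2*cos(t2-t1))
d = sqrt(6^2 + 14^2 - 2*6*14*cos(105-120)) = 8.3501

8.3501


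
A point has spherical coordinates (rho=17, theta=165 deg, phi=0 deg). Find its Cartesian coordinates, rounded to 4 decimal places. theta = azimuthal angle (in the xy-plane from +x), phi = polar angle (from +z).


x = 17 * sin(0) * cos(165) = 0
y = 17 * sin(0) * sin(165) = 0
z = 17 * cos(0) = 17

(0, 0, 17)


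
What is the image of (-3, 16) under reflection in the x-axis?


Reflection across x-axis: (x, y) -> (x, -y)
(-3, 16) -> (-3, -16)

(-3, -16)


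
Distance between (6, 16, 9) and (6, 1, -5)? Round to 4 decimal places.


d = sqrt((6-6)^2 + (1-16)^2 + (-5-9)^2) = 20.5183

20.5183


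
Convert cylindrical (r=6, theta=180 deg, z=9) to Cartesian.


x = 6 * cos(180) = -6
y = 6 * sin(180) = 0
z = 9

(-6, 0, 9)


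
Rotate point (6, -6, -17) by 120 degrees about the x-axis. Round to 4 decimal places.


x' = 6
y' = -6*cos(120) - -17*sin(120) = 17.7224
z' = -6*sin(120) + -17*cos(120) = 3.3038

(6, 17.7224, 3.3038)


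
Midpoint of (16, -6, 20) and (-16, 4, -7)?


Midpoint = ((16+-16)/2, (-6+4)/2, (20+-7)/2) = (0, -1, 6.5)

(0, -1, 6.5)


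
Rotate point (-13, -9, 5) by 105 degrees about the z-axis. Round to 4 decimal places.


x' = -13*cos(105) - -9*sin(105) = 12.058
y' = -13*sin(105) + -9*cos(105) = -10.2277
z' = 5

(12.058, -10.2277, 5)


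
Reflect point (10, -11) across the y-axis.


Reflection across y-axis: (x, y) -> (-x, y)
(10, -11) -> (-10, -11)

(-10, -11)


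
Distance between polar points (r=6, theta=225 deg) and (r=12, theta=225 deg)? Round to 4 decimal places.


d = sqrt(r1^2 + r2^2 - 2*r1*r2*cos(t2-t1))
d = sqrt(6^2 + 12^2 - 2*6*12*cos(225-225)) = 6

6


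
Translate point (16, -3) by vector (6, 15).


Translation: (x+dx, y+dy) = (16+6, -3+15) = (22, 12)

(22, 12)


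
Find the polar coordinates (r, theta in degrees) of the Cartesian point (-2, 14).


r = sqrt((-2)^2 + 14^2) = 14.1421
theta = atan2(14, -2) = 98.1301 degrees

r = 14.1421, theta = 98.1301 degrees


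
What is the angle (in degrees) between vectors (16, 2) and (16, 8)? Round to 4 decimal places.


dot = 16*16 + 2*8 = 272
|u| = 16.1245, |v| = 17.8885
cos(angle) = 0.943
angle = 19.44 degrees

19.44 degrees


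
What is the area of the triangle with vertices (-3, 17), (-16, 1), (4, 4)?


Area = |x1(y2-y3) + x2(y3-y1) + x3(y1-y2)| / 2
= |-3*(1-4) + -16*(4-17) + 4*(17-1)| / 2
= 140.5

140.5


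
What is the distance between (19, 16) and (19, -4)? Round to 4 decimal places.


d = sqrt((19-19)^2 + (-4-16)^2) = 20

20


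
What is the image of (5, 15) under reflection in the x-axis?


Reflection across x-axis: (x, y) -> (x, -y)
(5, 15) -> (5, -15)

(5, -15)


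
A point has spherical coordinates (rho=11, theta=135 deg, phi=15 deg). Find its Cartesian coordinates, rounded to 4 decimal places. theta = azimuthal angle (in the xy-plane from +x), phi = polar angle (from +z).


x = 11 * sin(15) * cos(135) = -2.0131
y = 11 * sin(15) * sin(135) = 2.0131
z = 11 * cos(15) = 10.6252

(-2.0131, 2.0131, 10.6252)


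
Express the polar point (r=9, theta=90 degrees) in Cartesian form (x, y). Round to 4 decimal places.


x = 9 * cos(90) = 0
y = 9 * sin(90) = 9

(0, 9)


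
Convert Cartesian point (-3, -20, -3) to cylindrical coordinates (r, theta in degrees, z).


r = sqrt((-3)^2 + (-20)^2) = 20.2237
theta = atan2(-20, -3) = 261.4692 deg
z = -3

r = 20.2237, theta = 261.4692 deg, z = -3


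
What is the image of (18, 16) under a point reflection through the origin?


Reflection through origin: (x, y) -> (-x, -y)
(18, 16) -> (-18, -16)

(-18, -16)


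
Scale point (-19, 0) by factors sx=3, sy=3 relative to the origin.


Scaling: (x*sx, y*sy) = (-19*3, 0*3) = (-57, 0)

(-57, 0)


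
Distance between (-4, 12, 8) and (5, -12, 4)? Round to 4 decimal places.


d = sqrt((5--4)^2 + (-12-12)^2 + (4-8)^2) = 25.9422

25.9422


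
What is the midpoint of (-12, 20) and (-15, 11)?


Midpoint = ((-12+-15)/2, (20+11)/2) = (-13.5, 15.5)

(-13.5, 15.5)


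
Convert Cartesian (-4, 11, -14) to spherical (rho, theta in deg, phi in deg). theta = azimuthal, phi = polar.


rho = sqrt((-4)^2 + 11^2 + (-14)^2) = 18.2483
theta = atan2(11, -4) = 109.9831 deg
phi = acos(-14/18.2483) = 140.1027 deg

rho = 18.2483, theta = 109.9831 deg, phi = 140.1027 deg


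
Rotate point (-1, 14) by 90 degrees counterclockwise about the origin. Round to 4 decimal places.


x' = -1*cos(90) - 14*sin(90) = -14
y' = -1*sin(90) + 14*cos(90) = -1

(-14, -1)


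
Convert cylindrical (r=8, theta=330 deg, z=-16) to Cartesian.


x = 8 * cos(330) = 6.9282
y = 8 * sin(330) = -4
z = -16

(6.9282, -4, -16)


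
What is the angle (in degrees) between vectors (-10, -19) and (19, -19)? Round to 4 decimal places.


dot = -10*19 + -19*-19 = 171
|u| = 21.4709, |v| = 26.8701
cos(angle) = 0.2964
angle = 72.7585 degrees

72.7585 degrees


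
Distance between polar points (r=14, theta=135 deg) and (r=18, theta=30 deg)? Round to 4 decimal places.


d = sqrt(r1^2 + r2^2 - 2*r1*r2*cos(t2-t1))
d = sqrt(14^2 + 18^2 - 2*14*18*cos(30-135)) = 25.5038

25.5038


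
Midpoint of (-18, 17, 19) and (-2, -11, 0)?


Midpoint = ((-18+-2)/2, (17+-11)/2, (19+0)/2) = (-10, 3, 9.5)

(-10, 3, 9.5)


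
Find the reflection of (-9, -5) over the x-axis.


Reflection across x-axis: (x, y) -> (x, -y)
(-9, -5) -> (-9, 5)

(-9, 5)


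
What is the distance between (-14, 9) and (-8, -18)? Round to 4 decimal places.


d = sqrt((-8--14)^2 + (-18-9)^2) = 27.6586

27.6586


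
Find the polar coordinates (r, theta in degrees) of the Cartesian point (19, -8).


r = sqrt(19^2 + (-8)^2) = 20.6155
theta = atan2(-8, 19) = 337.1663 degrees

r = 20.6155, theta = 337.1663 degrees


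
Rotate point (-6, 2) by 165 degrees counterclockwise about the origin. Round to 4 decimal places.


x' = -6*cos(165) - 2*sin(165) = 5.2779
y' = -6*sin(165) + 2*cos(165) = -3.4848

(5.2779, -3.4848)


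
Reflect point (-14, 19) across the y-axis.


Reflection across y-axis: (x, y) -> (-x, y)
(-14, 19) -> (14, 19)

(14, 19)


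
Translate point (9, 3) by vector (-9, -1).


Translation: (x+dx, y+dy) = (9+-9, 3+-1) = (0, 2)

(0, 2)


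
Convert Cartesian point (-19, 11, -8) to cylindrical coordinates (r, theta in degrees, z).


r = sqrt((-19)^2 + 11^2) = 21.9545
theta = atan2(11, -19) = 149.9314 deg
z = -8

r = 21.9545, theta = 149.9314 deg, z = -8


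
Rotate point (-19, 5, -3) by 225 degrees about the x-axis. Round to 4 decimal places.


x' = -19
y' = 5*cos(225) - -3*sin(225) = -5.6569
z' = 5*sin(225) + -3*cos(225) = -1.4142

(-19, -5.6569, -1.4142)


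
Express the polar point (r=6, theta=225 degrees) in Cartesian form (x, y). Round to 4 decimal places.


x = 6 * cos(225) = -4.2426
y = 6 * sin(225) = -4.2426

(-4.2426, -4.2426)


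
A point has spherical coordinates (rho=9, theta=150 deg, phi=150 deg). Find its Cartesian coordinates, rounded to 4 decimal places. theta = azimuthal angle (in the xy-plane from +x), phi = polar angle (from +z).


x = 9 * sin(150) * cos(150) = -3.8971
y = 9 * sin(150) * sin(150) = 2.25
z = 9 * cos(150) = -7.7942

(-3.8971, 2.25, -7.7942)


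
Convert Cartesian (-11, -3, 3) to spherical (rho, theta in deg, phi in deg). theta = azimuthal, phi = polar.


rho = sqrt((-11)^2 + (-3)^2 + 3^2) = 11.7898
theta = atan2(-3, -11) = 195.2551 deg
phi = acos(3/11.7898) = 75.2586 deg

rho = 11.7898, theta = 195.2551 deg, phi = 75.2586 deg


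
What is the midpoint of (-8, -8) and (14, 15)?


Midpoint = ((-8+14)/2, (-8+15)/2) = (3, 3.5)

(3, 3.5)


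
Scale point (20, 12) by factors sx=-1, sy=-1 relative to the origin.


Scaling: (x*sx, y*sy) = (20*-1, 12*-1) = (-20, -12)

(-20, -12)


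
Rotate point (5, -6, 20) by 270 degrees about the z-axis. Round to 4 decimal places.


x' = 5*cos(270) - -6*sin(270) = -6
y' = 5*sin(270) + -6*cos(270) = -5
z' = 20

(-6, -5, 20)


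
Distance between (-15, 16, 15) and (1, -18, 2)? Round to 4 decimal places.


d = sqrt((1--15)^2 + (-18-16)^2 + (2-15)^2) = 39.7618

39.7618


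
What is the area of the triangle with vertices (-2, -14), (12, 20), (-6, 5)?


Area = |x1(y2-y3) + x2(y3-y1) + x3(y1-y2)| / 2
= |-2*(20-5) + 12*(5--14) + -6*(-14-20)| / 2
= 201

201


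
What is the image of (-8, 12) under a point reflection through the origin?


Reflection through origin: (x, y) -> (-x, -y)
(-8, 12) -> (8, -12)

(8, -12)


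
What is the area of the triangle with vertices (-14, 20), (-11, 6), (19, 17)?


Area = |x1(y2-y3) + x2(y3-y1) + x3(y1-y2)| / 2
= |-14*(6-17) + -11*(17-20) + 19*(20-6)| / 2
= 226.5

226.5


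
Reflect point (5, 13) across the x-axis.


Reflection across x-axis: (x, y) -> (x, -y)
(5, 13) -> (5, -13)

(5, -13)


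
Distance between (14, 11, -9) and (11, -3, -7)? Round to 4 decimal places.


d = sqrt((11-14)^2 + (-3-11)^2 + (-7--9)^2) = 14.4568

14.4568


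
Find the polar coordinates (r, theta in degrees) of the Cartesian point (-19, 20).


r = sqrt((-19)^2 + 20^2) = 27.5862
theta = atan2(20, -19) = 133.5312 degrees

r = 27.5862, theta = 133.5312 degrees


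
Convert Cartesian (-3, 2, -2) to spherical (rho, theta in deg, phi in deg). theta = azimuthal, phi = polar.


rho = sqrt((-3)^2 + 2^2 + (-2)^2) = 4.1231
theta = atan2(2, -3) = 146.3099 deg
phi = acos(-2/4.1231) = 119.0171 deg

rho = 4.1231, theta = 146.3099 deg, phi = 119.0171 deg


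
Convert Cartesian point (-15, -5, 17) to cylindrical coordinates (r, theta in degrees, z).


r = sqrt((-15)^2 + (-5)^2) = 15.8114
theta = atan2(-5, -15) = 198.4349 deg
z = 17

r = 15.8114, theta = 198.4349 deg, z = 17


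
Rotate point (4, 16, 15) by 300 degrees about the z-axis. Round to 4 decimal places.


x' = 4*cos(300) - 16*sin(300) = 15.8564
y' = 4*sin(300) + 16*cos(300) = 4.5359
z' = 15

(15.8564, 4.5359, 15)


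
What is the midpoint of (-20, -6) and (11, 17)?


Midpoint = ((-20+11)/2, (-6+17)/2) = (-4.5, 5.5)

(-4.5, 5.5)


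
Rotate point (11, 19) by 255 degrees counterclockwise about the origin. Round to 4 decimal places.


x' = 11*cos(255) - 19*sin(255) = 15.5056
y' = 11*sin(255) + 19*cos(255) = -15.5427

(15.5056, -15.5427)


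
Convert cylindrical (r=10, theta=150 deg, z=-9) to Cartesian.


x = 10 * cos(150) = -8.6603
y = 10 * sin(150) = 5
z = -9

(-8.6603, 5, -9)


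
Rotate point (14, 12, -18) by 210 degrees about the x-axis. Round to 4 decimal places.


x' = 14
y' = 12*cos(210) - -18*sin(210) = -19.3923
z' = 12*sin(210) + -18*cos(210) = 9.5885

(14, -19.3923, 9.5885)


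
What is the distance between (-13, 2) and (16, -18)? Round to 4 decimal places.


d = sqrt((16--13)^2 + (-18-2)^2) = 35.2278

35.2278


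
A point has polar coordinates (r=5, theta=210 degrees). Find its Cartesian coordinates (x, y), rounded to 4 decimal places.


x = 5 * cos(210) = -4.3301
y = 5 * sin(210) = -2.5

(-4.3301, -2.5)


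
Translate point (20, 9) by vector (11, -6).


Translation: (x+dx, y+dy) = (20+11, 9+-6) = (31, 3)

(31, 3)


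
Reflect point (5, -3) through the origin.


Reflection through origin: (x, y) -> (-x, -y)
(5, -3) -> (-5, 3)

(-5, 3)


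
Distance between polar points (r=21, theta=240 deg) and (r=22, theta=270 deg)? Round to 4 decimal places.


d = sqrt(r1^2 + r2^2 - 2*r1*r2*cos(t2-t1))
d = sqrt(21^2 + 22^2 - 2*21*22*cos(270-240)) = 11.1711

11.1711


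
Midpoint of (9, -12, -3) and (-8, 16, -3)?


Midpoint = ((9+-8)/2, (-12+16)/2, (-3+-3)/2) = (0.5, 2, -3)

(0.5, 2, -3)


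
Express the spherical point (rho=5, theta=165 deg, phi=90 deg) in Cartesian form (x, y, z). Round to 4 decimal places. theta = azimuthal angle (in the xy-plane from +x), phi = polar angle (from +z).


x = 5 * sin(90) * cos(165) = -4.8296
y = 5 * sin(90) * sin(165) = 1.2941
z = 5 * cos(90) = 0

(-4.8296, 1.2941, 0)


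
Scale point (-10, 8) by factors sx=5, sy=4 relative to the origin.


Scaling: (x*sx, y*sy) = (-10*5, 8*4) = (-50, 32)

(-50, 32)


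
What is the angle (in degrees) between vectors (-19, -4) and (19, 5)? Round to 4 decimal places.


dot = -19*19 + -4*5 = -381
|u| = 19.4165, |v| = 19.6469
cos(angle) = -0.9988
angle = 177.1451 degrees

177.1451 degrees


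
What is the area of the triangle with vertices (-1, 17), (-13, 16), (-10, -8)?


Area = |x1(y2-y3) + x2(y3-y1) + x3(y1-y2)| / 2
= |-1*(16--8) + -13*(-8-17) + -10*(17-16)| / 2
= 145.5

145.5


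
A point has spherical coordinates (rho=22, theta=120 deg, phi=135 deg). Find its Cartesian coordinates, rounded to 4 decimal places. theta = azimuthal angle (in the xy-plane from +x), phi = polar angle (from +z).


x = 22 * sin(135) * cos(120) = -7.7782
y = 22 * sin(135) * sin(120) = 13.4722
z = 22 * cos(135) = -15.5563

(-7.7782, 13.4722, -15.5563)


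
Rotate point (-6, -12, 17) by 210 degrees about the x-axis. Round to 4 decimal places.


x' = -6
y' = -12*cos(210) - 17*sin(210) = 18.8923
z' = -12*sin(210) + 17*cos(210) = -8.7224

(-6, 18.8923, -8.7224)


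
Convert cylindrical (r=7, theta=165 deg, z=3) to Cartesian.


x = 7 * cos(165) = -6.7615
y = 7 * sin(165) = 1.8117
z = 3

(-6.7615, 1.8117, 3)


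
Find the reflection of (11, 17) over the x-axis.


Reflection across x-axis: (x, y) -> (x, -y)
(11, 17) -> (11, -17)

(11, -17)


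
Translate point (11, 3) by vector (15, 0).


Translation: (x+dx, y+dy) = (11+15, 3+0) = (26, 3)

(26, 3)


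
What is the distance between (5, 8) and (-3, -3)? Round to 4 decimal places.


d = sqrt((-3-5)^2 + (-3-8)^2) = 13.6015

13.6015


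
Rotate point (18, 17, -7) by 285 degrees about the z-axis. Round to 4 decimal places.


x' = 18*cos(285) - 17*sin(285) = 21.0795
y' = 18*sin(285) + 17*cos(285) = -12.9867
z' = -7

(21.0795, -12.9867, -7)


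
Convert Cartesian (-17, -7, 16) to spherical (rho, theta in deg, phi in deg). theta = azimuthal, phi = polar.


rho = sqrt((-17)^2 + (-7)^2 + 16^2) = 24.3721
theta = atan2(-7, -17) = 202.3801 deg
phi = acos(16/24.3721) = 48.9674 deg

rho = 24.3721, theta = 202.3801 deg, phi = 48.9674 deg


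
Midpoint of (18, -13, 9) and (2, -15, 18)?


Midpoint = ((18+2)/2, (-13+-15)/2, (9+18)/2) = (10, -14, 13.5)

(10, -14, 13.5)


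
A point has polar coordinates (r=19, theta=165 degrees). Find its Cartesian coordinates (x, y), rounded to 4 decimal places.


x = 19 * cos(165) = -18.3526
y = 19 * sin(165) = 4.9176

(-18.3526, 4.9176)


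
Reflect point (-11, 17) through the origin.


Reflection through origin: (x, y) -> (-x, -y)
(-11, 17) -> (11, -17)

(11, -17)


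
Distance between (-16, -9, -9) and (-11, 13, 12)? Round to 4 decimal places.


d = sqrt((-11--16)^2 + (13--9)^2 + (12--9)^2) = 30.8221

30.8221


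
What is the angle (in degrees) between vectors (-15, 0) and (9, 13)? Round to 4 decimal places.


dot = -15*9 + 0*13 = -135
|u| = 15, |v| = 15.8114
cos(angle) = -0.5692
angle = 124.6952 degrees

124.6952 degrees


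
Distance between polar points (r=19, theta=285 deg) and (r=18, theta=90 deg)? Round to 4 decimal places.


d = sqrt(r1^2 + r2^2 - 2*r1*r2*cos(t2-t1))
d = sqrt(19^2 + 18^2 - 2*19*18*cos(90-285)) = 36.6837

36.6837


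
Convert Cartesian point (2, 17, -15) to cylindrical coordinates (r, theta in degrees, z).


r = sqrt(2^2 + 17^2) = 17.1172
theta = atan2(17, 2) = 83.2902 deg
z = -15

r = 17.1172, theta = 83.2902 deg, z = -15


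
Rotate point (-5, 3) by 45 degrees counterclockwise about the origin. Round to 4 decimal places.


x' = -5*cos(45) - 3*sin(45) = -5.6569
y' = -5*sin(45) + 3*cos(45) = -1.4142

(-5.6569, -1.4142)


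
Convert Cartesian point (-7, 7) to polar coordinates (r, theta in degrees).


r = sqrt((-7)^2 + 7^2) = 9.8995
theta = atan2(7, -7) = 135 degrees

r = 9.8995, theta = 135 degrees


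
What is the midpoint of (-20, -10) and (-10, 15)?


Midpoint = ((-20+-10)/2, (-10+15)/2) = (-15, 2.5)

(-15, 2.5)


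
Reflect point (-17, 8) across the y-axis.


Reflection across y-axis: (x, y) -> (-x, y)
(-17, 8) -> (17, 8)

(17, 8)


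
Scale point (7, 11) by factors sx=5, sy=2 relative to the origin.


Scaling: (x*sx, y*sy) = (7*5, 11*2) = (35, 22)

(35, 22)


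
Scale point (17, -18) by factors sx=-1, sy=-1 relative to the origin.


Scaling: (x*sx, y*sy) = (17*-1, -18*-1) = (-17, 18)

(-17, 18)


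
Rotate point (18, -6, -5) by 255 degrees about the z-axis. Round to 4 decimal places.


x' = 18*cos(255) - -6*sin(255) = -10.4543
y' = 18*sin(255) + -6*cos(255) = -15.8338
z' = -5

(-10.4543, -15.8338, -5)


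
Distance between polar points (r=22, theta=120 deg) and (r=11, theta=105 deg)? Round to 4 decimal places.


d = sqrt(r1^2 + r2^2 - 2*r1*r2*cos(t2-t1))
d = sqrt(22^2 + 11^2 - 2*22*11*cos(105-120)) = 11.7257

11.7257


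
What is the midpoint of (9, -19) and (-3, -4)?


Midpoint = ((9+-3)/2, (-19+-4)/2) = (3, -11.5)

(3, -11.5)


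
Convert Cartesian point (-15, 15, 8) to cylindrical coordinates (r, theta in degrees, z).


r = sqrt((-15)^2 + 15^2) = 21.2132
theta = atan2(15, -15) = 135 deg
z = 8

r = 21.2132, theta = 135 deg, z = 8


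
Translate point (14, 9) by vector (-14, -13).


Translation: (x+dx, y+dy) = (14+-14, 9+-13) = (0, -4)

(0, -4)


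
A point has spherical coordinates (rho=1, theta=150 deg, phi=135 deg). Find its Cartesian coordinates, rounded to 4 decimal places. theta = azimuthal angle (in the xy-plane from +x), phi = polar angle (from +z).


x = 1 * sin(135) * cos(150) = -0.6124
y = 1 * sin(135) * sin(150) = 0.3536
z = 1 * cos(135) = -0.7071

(-0.6124, 0.3536, -0.7071)


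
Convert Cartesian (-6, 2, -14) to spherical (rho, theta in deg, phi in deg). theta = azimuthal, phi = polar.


rho = sqrt((-6)^2 + 2^2 + (-14)^2) = 15.3623
theta = atan2(2, -6) = 161.5651 deg
phi = acos(-14/15.3623) = 155.6887 deg

rho = 15.3623, theta = 161.5651 deg, phi = 155.6887 deg


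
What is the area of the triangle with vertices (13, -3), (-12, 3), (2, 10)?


Area = |x1(y2-y3) + x2(y3-y1) + x3(y1-y2)| / 2
= |13*(3-10) + -12*(10--3) + 2*(-3-3)| / 2
= 129.5

129.5


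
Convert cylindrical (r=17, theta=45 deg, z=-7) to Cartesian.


x = 17 * cos(45) = 12.0208
y = 17 * sin(45) = 12.0208
z = -7

(12.0208, 12.0208, -7)


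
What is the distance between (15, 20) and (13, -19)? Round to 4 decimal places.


d = sqrt((13-15)^2 + (-19-20)^2) = 39.0512

39.0512


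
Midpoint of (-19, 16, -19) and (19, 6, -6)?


Midpoint = ((-19+19)/2, (16+6)/2, (-19+-6)/2) = (0, 11, -12.5)

(0, 11, -12.5)


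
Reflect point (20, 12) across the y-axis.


Reflection across y-axis: (x, y) -> (-x, y)
(20, 12) -> (-20, 12)

(-20, 12)


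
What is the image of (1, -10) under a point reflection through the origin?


Reflection through origin: (x, y) -> (-x, -y)
(1, -10) -> (-1, 10)

(-1, 10)


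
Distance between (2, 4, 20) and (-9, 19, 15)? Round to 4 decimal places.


d = sqrt((-9-2)^2 + (19-4)^2 + (15-20)^2) = 19.2614

19.2614


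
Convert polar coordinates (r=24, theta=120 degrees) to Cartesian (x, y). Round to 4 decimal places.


x = 24 * cos(120) = -12
y = 24 * sin(120) = 20.7846

(-12, 20.7846)


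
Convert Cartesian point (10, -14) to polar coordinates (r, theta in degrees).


r = sqrt(10^2 + (-14)^2) = 17.2047
theta = atan2(-14, 10) = 305.5377 degrees

r = 17.2047, theta = 305.5377 degrees


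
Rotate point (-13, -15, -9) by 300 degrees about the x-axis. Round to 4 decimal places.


x' = -13
y' = -15*cos(300) - -9*sin(300) = -15.2942
z' = -15*sin(300) + -9*cos(300) = 8.4904

(-13, -15.2942, 8.4904)


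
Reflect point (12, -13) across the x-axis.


Reflection across x-axis: (x, y) -> (x, -y)
(12, -13) -> (12, 13)

(12, 13)


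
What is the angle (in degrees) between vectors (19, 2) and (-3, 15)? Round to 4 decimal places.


dot = 19*-3 + 2*15 = -27
|u| = 19.105, |v| = 15.2971
cos(angle) = -0.0924
angle = 95.3009 degrees

95.3009 degrees


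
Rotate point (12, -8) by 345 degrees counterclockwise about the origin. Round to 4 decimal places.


x' = 12*cos(345) - -8*sin(345) = 9.5206
y' = 12*sin(345) + -8*cos(345) = -10.8332

(9.5206, -10.8332)


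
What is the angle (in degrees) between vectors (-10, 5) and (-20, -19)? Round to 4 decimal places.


dot = -10*-20 + 5*-19 = 105
|u| = 11.1803, |v| = 27.5862
cos(angle) = 0.3404
angle = 70.0963 degrees

70.0963 degrees


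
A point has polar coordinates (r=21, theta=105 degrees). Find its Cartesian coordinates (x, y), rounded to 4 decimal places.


x = 21 * cos(105) = -5.4352
y = 21 * sin(105) = 20.2844

(-5.4352, 20.2844)


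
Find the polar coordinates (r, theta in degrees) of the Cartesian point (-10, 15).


r = sqrt((-10)^2 + 15^2) = 18.0278
theta = atan2(15, -10) = 123.6901 degrees

r = 18.0278, theta = 123.6901 degrees


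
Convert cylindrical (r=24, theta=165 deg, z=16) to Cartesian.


x = 24 * cos(165) = -23.1822
y = 24 * sin(165) = 6.2117
z = 16

(-23.1822, 6.2117, 16)


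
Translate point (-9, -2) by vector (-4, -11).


Translation: (x+dx, y+dy) = (-9+-4, -2+-11) = (-13, -13)

(-13, -13)


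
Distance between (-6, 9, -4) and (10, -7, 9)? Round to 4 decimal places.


d = sqrt((10--6)^2 + (-7-9)^2 + (9--4)^2) = 26.096

26.096


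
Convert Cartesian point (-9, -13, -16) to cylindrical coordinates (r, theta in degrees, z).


r = sqrt((-9)^2 + (-13)^2) = 15.8114
theta = atan2(-13, -9) = 235.3048 deg
z = -16

r = 15.8114, theta = 235.3048 deg, z = -16


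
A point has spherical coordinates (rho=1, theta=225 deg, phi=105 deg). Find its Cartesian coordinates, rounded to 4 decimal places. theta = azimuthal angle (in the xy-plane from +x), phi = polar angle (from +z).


x = 1 * sin(105) * cos(225) = -0.683
y = 1 * sin(105) * sin(225) = -0.683
z = 1 * cos(105) = -0.2588

(-0.683, -0.683, -0.2588)


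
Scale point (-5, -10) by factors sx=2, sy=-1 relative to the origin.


Scaling: (x*sx, y*sy) = (-5*2, -10*-1) = (-10, 10)

(-10, 10)


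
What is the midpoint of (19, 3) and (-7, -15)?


Midpoint = ((19+-7)/2, (3+-15)/2) = (6, -6)

(6, -6)


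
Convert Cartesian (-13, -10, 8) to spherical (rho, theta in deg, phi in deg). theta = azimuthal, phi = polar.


rho = sqrt((-13)^2 + (-10)^2 + 8^2) = 18.2483
theta = atan2(-10, -13) = 217.5686 deg
phi = acos(8/18.2483) = 63.9983 deg

rho = 18.2483, theta = 217.5686 deg, phi = 63.9983 deg


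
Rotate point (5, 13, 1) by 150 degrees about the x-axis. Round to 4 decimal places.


x' = 5
y' = 13*cos(150) - 1*sin(150) = -11.7583
z' = 13*sin(150) + 1*cos(150) = 5.634

(5, -11.7583, 5.634)


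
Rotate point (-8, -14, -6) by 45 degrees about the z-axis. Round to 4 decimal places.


x' = -8*cos(45) - -14*sin(45) = 4.2426
y' = -8*sin(45) + -14*cos(45) = -15.5563
z' = -6

(4.2426, -15.5563, -6)


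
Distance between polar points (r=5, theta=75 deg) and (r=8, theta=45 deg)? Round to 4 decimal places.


d = sqrt(r1^2 + r2^2 - 2*r1*r2*cos(t2-t1))
d = sqrt(5^2 + 8^2 - 2*5*8*cos(45-75)) = 4.4405

4.4405


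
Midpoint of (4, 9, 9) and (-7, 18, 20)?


Midpoint = ((4+-7)/2, (9+18)/2, (9+20)/2) = (-1.5, 13.5, 14.5)

(-1.5, 13.5, 14.5)


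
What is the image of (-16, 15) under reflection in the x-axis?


Reflection across x-axis: (x, y) -> (x, -y)
(-16, 15) -> (-16, -15)

(-16, -15)


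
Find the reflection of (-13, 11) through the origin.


Reflection through origin: (x, y) -> (-x, -y)
(-13, 11) -> (13, -11)

(13, -11)


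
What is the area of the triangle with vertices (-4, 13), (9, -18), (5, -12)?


Area = |x1(y2-y3) + x2(y3-y1) + x3(y1-y2)| / 2
= |-4*(-18--12) + 9*(-12-13) + 5*(13--18)| / 2
= 23

23


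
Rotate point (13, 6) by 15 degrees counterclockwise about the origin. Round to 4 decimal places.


x' = 13*cos(15) - 6*sin(15) = 11.0041
y' = 13*sin(15) + 6*cos(15) = 9.1602

(11.0041, 9.1602)


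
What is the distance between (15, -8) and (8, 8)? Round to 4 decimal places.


d = sqrt((8-15)^2 + (8--8)^2) = 17.4642

17.4642


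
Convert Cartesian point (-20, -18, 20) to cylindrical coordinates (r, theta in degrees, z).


r = sqrt((-20)^2 + (-18)^2) = 26.9072
theta = atan2(-18, -20) = 221.9872 deg
z = 20

r = 26.9072, theta = 221.9872 deg, z = 20


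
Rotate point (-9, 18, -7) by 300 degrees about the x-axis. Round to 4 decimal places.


x' = -9
y' = 18*cos(300) - -7*sin(300) = 2.9378
z' = 18*sin(300) + -7*cos(300) = -19.0885

(-9, 2.9378, -19.0885)


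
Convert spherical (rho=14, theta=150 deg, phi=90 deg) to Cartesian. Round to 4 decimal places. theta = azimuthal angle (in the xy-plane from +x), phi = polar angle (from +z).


x = 14 * sin(90) * cos(150) = -12.1244
y = 14 * sin(90) * sin(150) = 7
z = 14 * cos(90) = 0

(-12.1244, 7, 0)


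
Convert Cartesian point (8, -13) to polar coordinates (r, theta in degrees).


r = sqrt(8^2 + (-13)^2) = 15.2643
theta = atan2(-13, 8) = 301.6075 degrees

r = 15.2643, theta = 301.6075 degrees


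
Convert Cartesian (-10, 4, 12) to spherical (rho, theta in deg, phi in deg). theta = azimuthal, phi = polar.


rho = sqrt((-10)^2 + 4^2 + 12^2) = 16.1245
theta = atan2(4, -10) = 158.1986 deg
phi = acos(12/16.1245) = 41.9088 deg

rho = 16.1245, theta = 158.1986 deg, phi = 41.9088 deg


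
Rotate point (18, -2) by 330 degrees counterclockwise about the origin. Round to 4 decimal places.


x' = 18*cos(330) - -2*sin(330) = 14.5885
y' = 18*sin(330) + -2*cos(330) = -10.7321

(14.5885, -10.7321)


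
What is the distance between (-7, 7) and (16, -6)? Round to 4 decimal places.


d = sqrt((16--7)^2 + (-6-7)^2) = 26.4197

26.4197


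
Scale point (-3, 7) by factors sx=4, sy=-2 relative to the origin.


Scaling: (x*sx, y*sy) = (-3*4, 7*-2) = (-12, -14)

(-12, -14)


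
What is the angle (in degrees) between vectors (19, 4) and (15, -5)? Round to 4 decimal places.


dot = 19*15 + 4*-5 = 265
|u| = 19.4165, |v| = 15.8114
cos(angle) = 0.8632
angle = 30.3236 degrees

30.3236 degrees


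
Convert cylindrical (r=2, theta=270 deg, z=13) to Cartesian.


x = 2 * cos(270) = 0
y = 2 * sin(270) = -2
z = 13

(0, -2, 13)


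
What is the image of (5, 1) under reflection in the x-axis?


Reflection across x-axis: (x, y) -> (x, -y)
(5, 1) -> (5, -1)

(5, -1)


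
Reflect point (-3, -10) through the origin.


Reflection through origin: (x, y) -> (-x, -y)
(-3, -10) -> (3, 10)

(3, 10)


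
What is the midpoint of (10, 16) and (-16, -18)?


Midpoint = ((10+-16)/2, (16+-18)/2) = (-3, -1)

(-3, -1)


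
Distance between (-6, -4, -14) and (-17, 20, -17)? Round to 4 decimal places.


d = sqrt((-17--6)^2 + (20--4)^2 + (-17--14)^2) = 26.5707

26.5707


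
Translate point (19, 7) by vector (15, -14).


Translation: (x+dx, y+dy) = (19+15, 7+-14) = (34, -7)

(34, -7)


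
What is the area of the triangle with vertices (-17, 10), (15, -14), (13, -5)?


Area = |x1(y2-y3) + x2(y3-y1) + x3(y1-y2)| / 2
= |-17*(-14--5) + 15*(-5-10) + 13*(10--14)| / 2
= 120

120


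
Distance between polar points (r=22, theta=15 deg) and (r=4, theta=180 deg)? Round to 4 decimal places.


d = sqrt(r1^2 + r2^2 - 2*r1*r2*cos(t2-t1))
d = sqrt(22^2 + 4^2 - 2*22*4*cos(180-15)) = 25.8844

25.8844


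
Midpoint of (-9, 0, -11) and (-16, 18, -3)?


Midpoint = ((-9+-16)/2, (0+18)/2, (-11+-3)/2) = (-12.5, 9, -7)

(-12.5, 9, -7)


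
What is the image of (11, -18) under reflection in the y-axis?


Reflection across y-axis: (x, y) -> (-x, y)
(11, -18) -> (-11, -18)

(-11, -18)


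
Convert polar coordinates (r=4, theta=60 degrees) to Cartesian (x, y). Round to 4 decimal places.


x = 4 * cos(60) = 2
y = 4 * sin(60) = 3.4641

(2, 3.4641)


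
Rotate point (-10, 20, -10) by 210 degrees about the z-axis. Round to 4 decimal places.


x' = -10*cos(210) - 20*sin(210) = 18.6603
y' = -10*sin(210) + 20*cos(210) = -12.3205
z' = -10

(18.6603, -12.3205, -10)


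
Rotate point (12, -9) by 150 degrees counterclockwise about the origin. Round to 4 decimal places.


x' = 12*cos(150) - -9*sin(150) = -5.8923
y' = 12*sin(150) + -9*cos(150) = 13.7942

(-5.8923, 13.7942)


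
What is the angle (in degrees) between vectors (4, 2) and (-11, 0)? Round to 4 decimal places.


dot = 4*-11 + 2*0 = -44
|u| = 4.4721, |v| = 11
cos(angle) = -0.8944
angle = 153.4349 degrees

153.4349 degrees


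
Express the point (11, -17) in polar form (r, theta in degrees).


r = sqrt(11^2 + (-17)^2) = 20.2485
theta = atan2(-17, 11) = 302.9052 degrees

r = 20.2485, theta = 302.9052 degrees


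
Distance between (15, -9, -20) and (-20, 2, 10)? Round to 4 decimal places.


d = sqrt((-20-15)^2 + (2--9)^2 + (10--20)^2) = 47.392

47.392


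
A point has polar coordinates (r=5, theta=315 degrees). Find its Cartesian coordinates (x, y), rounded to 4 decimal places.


x = 5 * cos(315) = 3.5355
y = 5 * sin(315) = -3.5355

(3.5355, -3.5355)


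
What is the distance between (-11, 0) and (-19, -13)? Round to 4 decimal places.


d = sqrt((-19--11)^2 + (-13-0)^2) = 15.2643

15.2643


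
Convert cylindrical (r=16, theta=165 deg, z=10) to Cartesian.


x = 16 * cos(165) = -15.4548
y = 16 * sin(165) = 4.1411
z = 10

(-15.4548, 4.1411, 10)


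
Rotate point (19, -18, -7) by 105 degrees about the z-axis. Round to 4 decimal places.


x' = 19*cos(105) - -18*sin(105) = 12.4691
y' = 19*sin(105) + -18*cos(105) = 23.0113
z' = -7

(12.4691, 23.0113, -7)


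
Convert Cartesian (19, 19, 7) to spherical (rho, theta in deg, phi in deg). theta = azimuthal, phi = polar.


rho = sqrt(19^2 + 19^2 + 7^2) = 27.7669
theta = atan2(19, 19) = 45 deg
phi = acos(7/27.7669) = 75.3983 deg

rho = 27.7669, theta = 45 deg, phi = 75.3983 deg


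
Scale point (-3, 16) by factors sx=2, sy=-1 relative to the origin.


Scaling: (x*sx, y*sy) = (-3*2, 16*-1) = (-6, -16)

(-6, -16)


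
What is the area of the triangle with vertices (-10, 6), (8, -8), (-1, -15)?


Area = |x1(y2-y3) + x2(y3-y1) + x3(y1-y2)| / 2
= |-10*(-8--15) + 8*(-15-6) + -1*(6--8)| / 2
= 126

126


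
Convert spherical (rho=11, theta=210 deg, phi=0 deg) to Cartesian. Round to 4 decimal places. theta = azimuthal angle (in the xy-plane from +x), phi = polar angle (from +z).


x = 11 * sin(0) * cos(210) = 0
y = 11 * sin(0) * sin(210) = 0
z = 11 * cos(0) = 11

(0, 0, 11)


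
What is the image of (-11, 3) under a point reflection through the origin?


Reflection through origin: (x, y) -> (-x, -y)
(-11, 3) -> (11, -3)

(11, -3)


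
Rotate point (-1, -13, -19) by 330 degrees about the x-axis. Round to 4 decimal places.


x' = -1
y' = -13*cos(330) - -19*sin(330) = -20.7583
z' = -13*sin(330) + -19*cos(330) = -9.9545

(-1, -20.7583, -9.9545)


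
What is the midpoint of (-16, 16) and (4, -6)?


Midpoint = ((-16+4)/2, (16+-6)/2) = (-6, 5)

(-6, 5)


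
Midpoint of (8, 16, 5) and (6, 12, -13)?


Midpoint = ((8+6)/2, (16+12)/2, (5+-13)/2) = (7, 14, -4)

(7, 14, -4)


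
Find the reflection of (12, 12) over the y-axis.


Reflection across y-axis: (x, y) -> (-x, y)
(12, 12) -> (-12, 12)

(-12, 12)


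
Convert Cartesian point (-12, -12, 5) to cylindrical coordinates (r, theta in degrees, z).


r = sqrt((-12)^2 + (-12)^2) = 16.9706
theta = atan2(-12, -12) = 225 deg
z = 5

r = 16.9706, theta = 225 deg, z = 5


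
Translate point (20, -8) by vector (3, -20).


Translation: (x+dx, y+dy) = (20+3, -8+-20) = (23, -28)

(23, -28)


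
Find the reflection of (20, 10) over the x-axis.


Reflection across x-axis: (x, y) -> (x, -y)
(20, 10) -> (20, -10)

(20, -10)


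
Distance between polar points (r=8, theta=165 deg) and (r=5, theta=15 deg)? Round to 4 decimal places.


d = sqrt(r1^2 + r2^2 - 2*r1*r2*cos(t2-t1))
d = sqrt(8^2 + 5^2 - 2*8*5*cos(15-165)) = 12.581

12.581


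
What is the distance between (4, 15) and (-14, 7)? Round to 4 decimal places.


d = sqrt((-14-4)^2 + (7-15)^2) = 19.6977

19.6977


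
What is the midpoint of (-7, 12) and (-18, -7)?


Midpoint = ((-7+-18)/2, (12+-7)/2) = (-12.5, 2.5)

(-12.5, 2.5)


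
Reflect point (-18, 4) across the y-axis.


Reflection across y-axis: (x, y) -> (-x, y)
(-18, 4) -> (18, 4)

(18, 4)


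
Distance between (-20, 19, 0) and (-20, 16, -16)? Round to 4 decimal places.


d = sqrt((-20--20)^2 + (16-19)^2 + (-16-0)^2) = 16.2788

16.2788


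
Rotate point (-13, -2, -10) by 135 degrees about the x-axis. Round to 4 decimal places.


x' = -13
y' = -2*cos(135) - -10*sin(135) = 8.4853
z' = -2*sin(135) + -10*cos(135) = 5.6569

(-13, 8.4853, 5.6569)


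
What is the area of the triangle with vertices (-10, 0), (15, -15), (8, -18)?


Area = |x1(y2-y3) + x2(y3-y1) + x3(y1-y2)| / 2
= |-10*(-15--18) + 15*(-18-0) + 8*(0--15)| / 2
= 90

90


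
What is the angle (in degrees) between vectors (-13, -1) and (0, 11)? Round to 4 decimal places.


dot = -13*0 + -1*11 = -11
|u| = 13.0384, |v| = 11
cos(angle) = -0.0767
angle = 94.3987 degrees

94.3987 degrees


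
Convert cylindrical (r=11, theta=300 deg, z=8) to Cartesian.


x = 11 * cos(300) = 5.5
y = 11 * sin(300) = -9.5263
z = 8

(5.5, -9.5263, 8)


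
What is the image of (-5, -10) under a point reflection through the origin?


Reflection through origin: (x, y) -> (-x, -y)
(-5, -10) -> (5, 10)

(5, 10)


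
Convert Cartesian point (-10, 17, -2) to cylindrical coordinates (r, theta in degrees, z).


r = sqrt((-10)^2 + 17^2) = 19.7231
theta = atan2(17, -10) = 120.4655 deg
z = -2

r = 19.7231, theta = 120.4655 deg, z = -2


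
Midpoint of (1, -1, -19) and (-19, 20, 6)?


Midpoint = ((1+-19)/2, (-1+20)/2, (-19+6)/2) = (-9, 9.5, -6.5)

(-9, 9.5, -6.5)


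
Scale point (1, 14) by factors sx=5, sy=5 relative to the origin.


Scaling: (x*sx, y*sy) = (1*5, 14*5) = (5, 70)

(5, 70)


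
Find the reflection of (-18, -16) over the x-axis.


Reflection across x-axis: (x, y) -> (x, -y)
(-18, -16) -> (-18, 16)

(-18, 16)


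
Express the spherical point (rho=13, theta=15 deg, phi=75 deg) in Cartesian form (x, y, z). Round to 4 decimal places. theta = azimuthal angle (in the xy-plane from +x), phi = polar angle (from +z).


x = 13 * sin(75) * cos(15) = 12.1292
y = 13 * sin(75) * sin(15) = 3.25
z = 13 * cos(75) = 3.3646

(12.1292, 3.25, 3.3646)


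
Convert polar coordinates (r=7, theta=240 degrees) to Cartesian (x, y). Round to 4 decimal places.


x = 7 * cos(240) = -3.5
y = 7 * sin(240) = -6.0622

(-3.5, -6.0622)


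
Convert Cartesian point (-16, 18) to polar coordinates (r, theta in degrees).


r = sqrt((-16)^2 + 18^2) = 24.0832
theta = atan2(18, -16) = 131.6335 degrees

r = 24.0832, theta = 131.6335 degrees


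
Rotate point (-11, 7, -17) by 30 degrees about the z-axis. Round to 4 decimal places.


x' = -11*cos(30) - 7*sin(30) = -13.0263
y' = -11*sin(30) + 7*cos(30) = 0.5622
z' = -17

(-13.0263, 0.5622, -17)


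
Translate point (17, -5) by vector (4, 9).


Translation: (x+dx, y+dy) = (17+4, -5+9) = (21, 4)

(21, 4)


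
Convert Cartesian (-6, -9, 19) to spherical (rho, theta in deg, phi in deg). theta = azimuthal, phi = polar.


rho = sqrt((-6)^2 + (-9)^2 + 19^2) = 21.8632
theta = atan2(-9, -6) = 236.3099 deg
phi = acos(19/21.8632) = 29.6528 deg

rho = 21.8632, theta = 236.3099 deg, phi = 29.6528 deg


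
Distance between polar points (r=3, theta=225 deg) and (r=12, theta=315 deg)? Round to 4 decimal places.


d = sqrt(r1^2 + r2^2 - 2*r1*r2*cos(t2-t1))
d = sqrt(3^2 + 12^2 - 2*3*12*cos(315-225)) = 12.3693

12.3693


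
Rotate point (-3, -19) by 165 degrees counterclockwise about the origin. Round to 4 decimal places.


x' = -3*cos(165) - -19*sin(165) = 7.8153
y' = -3*sin(165) + -19*cos(165) = 17.5761

(7.8153, 17.5761)


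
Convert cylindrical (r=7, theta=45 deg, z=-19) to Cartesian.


x = 7 * cos(45) = 4.9497
y = 7 * sin(45) = 4.9497
z = -19

(4.9497, 4.9497, -19)


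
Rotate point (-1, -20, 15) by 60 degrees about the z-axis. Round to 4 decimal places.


x' = -1*cos(60) - -20*sin(60) = 16.8205
y' = -1*sin(60) + -20*cos(60) = -10.866
z' = 15

(16.8205, -10.866, 15)


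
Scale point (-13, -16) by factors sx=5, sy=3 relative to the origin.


Scaling: (x*sx, y*sy) = (-13*5, -16*3) = (-65, -48)

(-65, -48)


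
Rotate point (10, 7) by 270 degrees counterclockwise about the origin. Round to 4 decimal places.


x' = 10*cos(270) - 7*sin(270) = 7
y' = 10*sin(270) + 7*cos(270) = -10

(7, -10)


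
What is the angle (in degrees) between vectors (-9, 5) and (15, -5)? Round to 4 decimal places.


dot = -9*15 + 5*-5 = -160
|u| = 10.2956, |v| = 15.8114
cos(angle) = -0.9829
angle = 169.3803 degrees

169.3803 degrees


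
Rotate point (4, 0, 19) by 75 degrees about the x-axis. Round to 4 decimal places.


x' = 4
y' = 0*cos(75) - 19*sin(75) = -18.3526
z' = 0*sin(75) + 19*cos(75) = 4.9176

(4, -18.3526, 4.9176)


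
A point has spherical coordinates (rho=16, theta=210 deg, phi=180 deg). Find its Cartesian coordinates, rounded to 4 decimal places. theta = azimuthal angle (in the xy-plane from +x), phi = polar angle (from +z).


x = 16 * sin(180) * cos(210) = 0
y = 16 * sin(180) * sin(210) = 0
z = 16 * cos(180) = -16

(0, 0, -16)


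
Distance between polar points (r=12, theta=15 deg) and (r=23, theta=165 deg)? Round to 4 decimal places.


d = sqrt(r1^2 + r2^2 - 2*r1*r2*cos(t2-t1))
d = sqrt(12^2 + 23^2 - 2*12*23*cos(165-15)) = 33.9271

33.9271
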